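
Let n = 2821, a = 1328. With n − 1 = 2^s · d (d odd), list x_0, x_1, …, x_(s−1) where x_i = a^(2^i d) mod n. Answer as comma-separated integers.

1084, 1520

n − 1 = 2820 = 2^2 · 705, so s = 2 and d = 705.
x_0 = 1328^705 mod 2821 = 1084.
x_1 = 1084^2 mod 2821 = 1520.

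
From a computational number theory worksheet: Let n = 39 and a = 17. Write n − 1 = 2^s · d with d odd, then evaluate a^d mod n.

n − 1 = 38 = 2^1 · 19, so s = 1 and d = 19.
Repeated squaring mod 39: 17^1 ≡ 17, 17^2 ≡ 16, 17^4 ≡ 22, 17^8 ≡ 16, 17^16 ≡ 22.
19 = 16 + 2 + 1, so 17^19 ≡ 22·16·17 ≡ 17 (mod 39).

17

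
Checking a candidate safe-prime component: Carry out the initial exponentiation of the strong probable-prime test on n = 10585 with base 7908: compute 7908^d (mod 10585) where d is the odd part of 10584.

2582

n − 1 = 10584 = 2^3 · 1323, so s = 3 and d = 1323.
7908^1323 mod 10585 = 2582.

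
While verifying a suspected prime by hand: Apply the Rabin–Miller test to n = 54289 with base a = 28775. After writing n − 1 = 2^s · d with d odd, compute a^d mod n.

n − 1 = 54288 = 2^4 · 3393, so s = 4 and d = 3393.
By repeated squaring, 28775^3393 ≡ 50793 (mod 54289).

50793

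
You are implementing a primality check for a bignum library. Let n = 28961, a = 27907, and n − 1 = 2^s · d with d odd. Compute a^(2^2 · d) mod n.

25798

n − 1 = 28960 = 2^5 · 905, so s = 5 and d = 905.
Repeated squaring mod 28961: 27907^1 ≡ 27907, 27907^2 ≡ 10398, 27907^4 ≡ 6991, 27907^8 ≡ 16874, 27907^16 ≡ 16285, 27907^32 ≡ 5348, 27907^64 ≡ 16597, 27907^128 ≡ 12338, 27907^256 ≡ 7228, 27907^512 ≡ 27301.
905 = 512 + 256 + 128 + 8 + 1, so 27907^905 ≡ 27301·7228·12338·16874·27907 ≡ 17330 (mod 28961).
x_0 = 17330.
x_1 = 17330^2 mod 28961 = 3330.
x_2 = 3330^2 mod 28961 = 25798.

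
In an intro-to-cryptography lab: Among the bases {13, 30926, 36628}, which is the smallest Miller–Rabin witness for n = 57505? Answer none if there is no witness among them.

13

n − 1 = 57504 = 2^5 · 1797, so s = 5 and d = 1797.
Base 13: x_0 = 13^1797 mod 57505 = 26683. x_0 is neither 1 nor 57504, so continue squaring. x_1 = 26683^2 mod 57505 = 13084. x_2 = 13084^2 mod 57505 = 56176. x_3 = 56176^2 mod 57505 = 41091. x_4 = 41091^2 mod 57505 = 8471. Reached i = s−1 = 4 without hitting −1: 13 is a Miller–Rabin witness and 57505 is composite.
Base 30926: x_0 = 30926^1797 mod 57505 = 32151. x_0 is neither 1 nor 57504, so continue squaring. x_1 = 32151^2 mod 57505 = 34426. x_2 = 34426^2 mod 57505 = 28931. x_3 = 28931^2 mod 57505 = 17486. x_4 = 17486^2 mod 57505 = 6111. Reached i = s−1 = 4 without hitting −1: 30926 is a Miller–Rabin witness and 57505 is composite.
Base 36628: x_0 = 36628^1797 mod 57505 = 23248. x_0 is neither 1 nor 57504, so continue squaring. x_1 = 23248^2 mod 57505 = 37514. x_2 = 37514^2 mod 57505 = 37836. x_3 = 37836^2 mod 57505 = 33426. x_4 = 33426^2 mod 57505 = 32831. Reached i = s−1 = 4 without hitting −1: 36628 is a Miller–Rabin witness and 57505 is composite.
The smallest witness among the given bases is 13.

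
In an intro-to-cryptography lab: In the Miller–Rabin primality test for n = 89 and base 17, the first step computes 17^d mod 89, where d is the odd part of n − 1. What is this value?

n − 1 = 88 = 2^3 · 11, so s = 3 and d = 11.
Repeated squaring mod 89: 17^1 ≡ 17, 17^2 ≡ 22, 17^4 ≡ 39, 17^8 ≡ 8.
11 = 8 + 2 + 1, so 17^11 ≡ 8·22·17 ≡ 55 (mod 89).

55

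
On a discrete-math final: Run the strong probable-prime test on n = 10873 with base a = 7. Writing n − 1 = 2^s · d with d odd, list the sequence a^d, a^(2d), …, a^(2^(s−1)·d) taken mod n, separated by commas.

n − 1 = 10872 = 2^3 · 1359, so s = 3 and d = 1359.
x_0 = 7^1359 mod 10873 = 536.
x_1 = 536^2 mod 10873 = 4598.
x_2 = 4598^2 mod 10873 = 4492.

536, 4598, 4492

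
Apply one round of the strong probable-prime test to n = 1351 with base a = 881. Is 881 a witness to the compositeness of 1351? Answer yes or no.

n − 1 = 1350 = 2^1 · 675, so s = 1 and d = 675.
Repeated squaring mod 1351: 881^1 ≡ 881, 881^2 ≡ 687, 881^4 ≡ 470, 881^8 ≡ 687, 881^16 ≡ 470, 881^32 ≡ 687, 881^64 ≡ 470, 881^128 ≡ 687, 881^256 ≡ 470, 881^512 ≡ 687.
675 = 512 + 128 + 32 + 2 + 1, so 881^675 ≡ 687·687·687·687·881 ≡ 1350 (mod 1351).
x_0 = 881^675 mod 1351 = 1350.
x_0 = 1350 ≡ −1, so 881 is not a witness.

no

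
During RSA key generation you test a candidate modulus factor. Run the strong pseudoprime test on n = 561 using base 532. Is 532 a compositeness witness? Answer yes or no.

yes

n − 1 = 560 = 2^4 · 35, so s = 4 and d = 35.
By repeated squaring, 532^35 ≡ 397 (mod 561).
x_0 = 532^35 mod 561 = 397.
x_0 is neither 1 nor 560, so continue squaring.
x_1 = 397^2 mod 561 = 529.
x_2 = 529^2 mod 561 = 463.
x_3 = 463^2 mod 561 = 67.
Reached i = s−1 = 3 without hitting −1: 532 is a Miller–Rabin witness and 561 is composite.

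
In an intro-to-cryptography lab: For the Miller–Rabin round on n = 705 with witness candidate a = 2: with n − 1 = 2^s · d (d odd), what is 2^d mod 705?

n − 1 = 704 = 2^6 · 11, so s = 6 and d = 11.
2^11 mod 705 = 638.

638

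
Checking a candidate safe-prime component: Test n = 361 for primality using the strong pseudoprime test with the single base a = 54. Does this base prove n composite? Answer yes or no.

no

n − 1 = 360 = 2^3 · 45, so s = 3 and d = 45.
x_0 = 54^45 mod 361 = 1.
x_0 = 1, so 54 is not a witness.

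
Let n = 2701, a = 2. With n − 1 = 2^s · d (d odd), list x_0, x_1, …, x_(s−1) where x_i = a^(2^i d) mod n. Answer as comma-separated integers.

n − 1 = 2700 = 2^2 · 675, so s = 2 and d = 675.
x_0 = 2^675 mod 2701 = 2337.
x_1 = 2337^2 mod 2701 = 147.

2337, 147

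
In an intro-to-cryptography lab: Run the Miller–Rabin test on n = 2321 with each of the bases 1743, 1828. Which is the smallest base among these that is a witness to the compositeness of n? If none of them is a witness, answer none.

n − 1 = 2320 = 2^4 · 145, so s = 4 and d = 145.
Base 1743: x_0 = 1743^145 mod 2321 = 1. x_0 = 1, so 1743 is not a witness.
Base 1828: x_0 = 1828^145 mod 2321 = 2320. x_0 = 2320 ≡ −1, so 1828 is not a witness.
No listed base is a witness for 2321.

none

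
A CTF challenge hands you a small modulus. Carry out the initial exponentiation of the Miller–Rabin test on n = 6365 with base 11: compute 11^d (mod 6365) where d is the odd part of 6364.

n − 1 = 6364 = 2^2 · 1591, so s = 2 and d = 1591.
By repeated squaring, 11^1591 ≡ 3906 (mod 6365).

3906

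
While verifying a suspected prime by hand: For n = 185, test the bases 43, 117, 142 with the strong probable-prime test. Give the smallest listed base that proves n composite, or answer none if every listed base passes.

none

n − 1 = 184 = 2^3 · 23, so s = 3 and d = 23.
Base 43: x_0 = 43^23 mod 185 = 142. x_0 is neither 1 nor 184, so continue squaring. x_1 = 142^2 mod 185 = 184. x_1 ≡ −1, so 43 is not a witness.
Base 117: x_0 = 117^23 mod 185 = 68. x_0 is neither 1 nor 184, so continue squaring. x_1 = 68^2 mod 185 = 184. x_1 ≡ −1, so 117 is not a witness.
Base 142: x_0 = 142^23 mod 185 = 43. x_0 is neither 1 nor 184, so continue squaring. x_1 = 43^2 mod 185 = 184. x_1 ≡ −1, so 142 is not a witness.
No listed base is a witness for 185.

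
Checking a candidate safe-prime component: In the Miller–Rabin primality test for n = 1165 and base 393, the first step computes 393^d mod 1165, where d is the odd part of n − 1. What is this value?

n − 1 = 1164 = 2^2 · 291, so s = 2 and d = 291.
By repeated squaring, 393^291 ≡ 672 (mod 1165).

672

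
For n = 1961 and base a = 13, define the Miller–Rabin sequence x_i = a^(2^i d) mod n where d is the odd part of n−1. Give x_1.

521

n − 1 = 1960 = 2^3 · 245, so s = 3 and d = 245.
x_0 = 13^245 mod 1961 = 281.
x_1 = 281^2 mod 1961 = 521.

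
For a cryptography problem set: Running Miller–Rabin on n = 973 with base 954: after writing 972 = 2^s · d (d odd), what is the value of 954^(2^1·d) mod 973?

925

n − 1 = 972 = 2^2 · 243, so s = 2 and d = 243.
x_0 = 954^243 mod 973 = 911.
x_1 = 911^2 mod 973 = 925.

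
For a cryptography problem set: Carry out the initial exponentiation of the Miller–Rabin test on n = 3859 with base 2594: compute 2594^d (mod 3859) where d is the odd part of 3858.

3033

n − 1 = 3858 = 2^1 · 1929, so s = 1 and d = 1929.
2594^1929 mod 3859 = 3033.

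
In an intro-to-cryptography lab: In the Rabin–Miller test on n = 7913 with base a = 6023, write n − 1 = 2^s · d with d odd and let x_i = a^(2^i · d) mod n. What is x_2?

n − 1 = 7912 = 2^3 · 989, so s = 3 and d = 989.
x_0 = 6023^989 mod 7913 = 3577.
x_1 = 3577^2 mod 7913 = 7521.
x_2 = 7521^2 mod 7913 = 3317.

3317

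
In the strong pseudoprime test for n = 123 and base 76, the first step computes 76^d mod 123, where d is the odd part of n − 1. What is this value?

88

n − 1 = 122 = 2^1 · 61, so s = 1 and d = 61.
Repeated squaring mod 123: 76^1 ≡ 76, 76^2 ≡ 118, 76^4 ≡ 25, 76^8 ≡ 10, 76^16 ≡ 100, 76^32 ≡ 37.
61 = 32 + 16 + 8 + 4 + 1, so 76^61 ≡ 37·100·10·25·76 ≡ 88 (mod 123).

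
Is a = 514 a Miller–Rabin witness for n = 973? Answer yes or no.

n − 1 = 972 = 2^2 · 243, so s = 2 and d = 243.
Repeated squaring mod 973: 514^1 ≡ 514, 514^2 ≡ 513, 514^4 ≡ 459, 514^8 ≡ 513, 514^16 ≡ 459, 514^32 ≡ 513, 514^64 ≡ 459, 514^128 ≡ 513.
243 = 128 + 64 + 32 + 16 + 2 + 1, so 514^243 ≡ 513·459·513·459·513·514 ≡ 972 (mod 973).
x_0 = 514^243 mod 973 = 972.
x_0 = 972 ≡ −1, so 514 is not a witness.

no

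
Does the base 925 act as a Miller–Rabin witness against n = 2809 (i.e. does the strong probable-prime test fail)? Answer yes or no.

n − 1 = 2808 = 2^3 · 351, so s = 3 and d = 351.
x_0 = 925^351 mod 2809 = 1.
x_0 = 1, so 925 is not a witness.

no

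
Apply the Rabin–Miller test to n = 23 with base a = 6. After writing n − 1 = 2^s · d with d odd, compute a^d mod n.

1

n − 1 = 22 = 2^1 · 11, so s = 1 and d = 11.
6^11 mod 23 = 1.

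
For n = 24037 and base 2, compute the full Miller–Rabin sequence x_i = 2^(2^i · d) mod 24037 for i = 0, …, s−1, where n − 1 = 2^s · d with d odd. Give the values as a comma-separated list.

2072, 14598

n − 1 = 24036 = 2^2 · 6009, so s = 2 and d = 6009.
x_0 = 2^6009 mod 24037 = 2072.
x_1 = 2072^2 mod 24037 = 14598.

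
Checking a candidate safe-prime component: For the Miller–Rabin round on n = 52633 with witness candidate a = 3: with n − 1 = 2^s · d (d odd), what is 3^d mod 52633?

3604

n − 1 = 52632 = 2^3 · 6579, so s = 3 and d = 6579.
3^6579 mod 52633 = 3604.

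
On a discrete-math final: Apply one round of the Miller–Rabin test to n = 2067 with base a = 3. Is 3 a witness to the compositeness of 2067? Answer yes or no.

yes

n − 1 = 2066 = 2^1 · 1033, so s = 1 and d = 1033.
Repeated squaring mod 2067: 3^1 ≡ 3, 3^2 ≡ 9, 3^4 ≡ 81, 3^8 ≡ 360, 3^16 ≡ 1446, 3^32 ≡ 1179, 3^64 ≡ 1017, 3^128 ≡ 789, 3^256 ≡ 354, 3^512 ≡ 1296, 3^1024 ≡ 1212.
1033 = 1024 + 8 + 1, so 3^1033 ≡ 1212·360·3 ≡ 549 (mod 2067).
x_0 = 3^1033 mod 2067 = 549.
x_0 ∉ {1, 2066} and s = 1, so 3 is a Miller–Rabin witness and 2067 is composite.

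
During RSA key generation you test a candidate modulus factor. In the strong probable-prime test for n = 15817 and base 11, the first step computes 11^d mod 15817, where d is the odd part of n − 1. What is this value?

10608

n − 1 = 15816 = 2^3 · 1977, so s = 3 and d = 1977.
Repeated squaring mod 15817: 11^1 ≡ 11, 11^2 ≡ 121, 11^4 ≡ 14641, 11^8 ≡ 6897, 11^16 ≡ 6890, 11^32 ≡ 5283, 11^64 ≡ 8901, 11^128 ≡ 448, 11^256 ≡ 10900, 11^512 ≡ 8513, 11^1024 ≡ 13492.
1977 = 1024 + 512 + 256 + 128 + 32 + 16 + 8 + 1, so 11^1977 ≡ 13492·8513·10900·448·5283·6890·6897·11 ≡ 10608 (mod 15817).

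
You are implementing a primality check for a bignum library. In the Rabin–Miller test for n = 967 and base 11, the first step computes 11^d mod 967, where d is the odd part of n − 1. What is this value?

n − 1 = 966 = 2^1 · 483, so s = 1 and d = 483.
Repeated squaring mod 967: 11^1 ≡ 11, 11^2 ≡ 121, 11^4 ≡ 136, 11^8 ≡ 123, 11^16 ≡ 624, 11^32 ≡ 642, 11^64 ≡ 222, 11^128 ≡ 934, 11^256 ≡ 122.
483 = 256 + 128 + 64 + 32 + 2 + 1, so 11^483 ≡ 122·934·222·642·121·11 ≡ 1 (mod 967).

1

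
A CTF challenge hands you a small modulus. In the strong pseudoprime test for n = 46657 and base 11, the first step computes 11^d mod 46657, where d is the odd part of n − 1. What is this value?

42882

n − 1 = 46656 = 2^6 · 729, so s = 6 and d = 729.
By repeated squaring, 11^729 ≡ 42882 (mod 46657).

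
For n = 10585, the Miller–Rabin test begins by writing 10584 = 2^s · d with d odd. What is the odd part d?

1323

Halving: 10584 → 5292 → 2646 → 1323; 1323 is odd.
So 10584 = 2^3 · 1323.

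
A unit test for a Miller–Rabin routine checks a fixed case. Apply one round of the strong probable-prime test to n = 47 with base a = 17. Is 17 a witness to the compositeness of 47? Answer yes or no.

no

n − 1 = 46 = 2^1 · 23, so s = 1 and d = 23.
By repeated squaring, 17^23 ≡ 1 (mod 47).
x_0 = 17^23 mod 47 = 1.
x_0 = 1, so 17 is not a witness.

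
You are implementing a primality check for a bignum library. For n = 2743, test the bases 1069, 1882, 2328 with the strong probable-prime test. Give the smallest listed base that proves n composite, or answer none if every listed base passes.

1882

n − 1 = 2742 = 2^1 · 1371, so s = 1 and d = 1371.
Base 1069: x_0 = 1069^1371 mod 2743 = 1. x_0 = 1, so 1069 is not a witness.
Base 1882: x_0 = 1882^1371 mod 2743 = 857. x_0 ∉ {1, 2742} and s = 1, so 1882 is a Miller–Rabin witness and 2743 is composite.
Base 2328: x_0 = 2328^1371 mod 2743 = 300. x_0 ∉ {1, 2742} and s = 1, so 2328 is a Miller–Rabin witness and 2743 is composite.
The smallest witness among the given bases is 1882.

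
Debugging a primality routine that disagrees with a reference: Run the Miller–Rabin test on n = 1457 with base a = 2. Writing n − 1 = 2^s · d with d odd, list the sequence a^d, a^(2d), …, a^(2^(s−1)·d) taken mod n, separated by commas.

870, 717, 1225, 1372

n − 1 = 1456 = 2^4 · 91, so s = 4 and d = 91.
x_0 = 2^91 mod 1457 = 870.
x_1 = 870^2 mod 1457 = 717.
x_2 = 717^2 mod 1457 = 1225.
x_3 = 1225^2 mod 1457 = 1372.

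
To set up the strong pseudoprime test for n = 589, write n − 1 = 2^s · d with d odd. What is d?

Halving: 588 → 294 → 147; 147 is odd.
So 588 = 2^2 · 147.

147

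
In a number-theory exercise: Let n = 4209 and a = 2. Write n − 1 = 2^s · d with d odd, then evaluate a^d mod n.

n − 1 = 4208 = 2^4 · 263, so s = 4 and d = 263.
By repeated squaring, 2^263 ≡ 2450 (mod 4209).

2450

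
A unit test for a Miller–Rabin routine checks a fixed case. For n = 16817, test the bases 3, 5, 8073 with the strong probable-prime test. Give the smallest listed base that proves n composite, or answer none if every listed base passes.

3

n − 1 = 16816 = 2^4 · 1051, so s = 4 and d = 1051.
Base 3: x_0 = 3^1051 mod 16817 = 13207. x_0 is neither 1 nor 16816, so continue squaring. x_1 = 13207^2 mod 16817 = 15742. x_2 = 15742^2 mod 16817 = 12069. x_3 = 12069^2 mod 16817 = 8724. Reached i = s−1 = 3 without hitting −1: 3 is a Miller–Rabin witness and 16817 is composite.
Base 5: x_0 = 5^1051 mod 16817 = 2264. x_0 is neither 1 nor 16816, so continue squaring. x_1 = 2264^2 mod 16817 = 13328. x_2 = 13328^2 mod 16817 = 14430. x_3 = 14430^2 mod 16817 = 13623. Reached i = s−1 = 3 without hitting −1: 5 is a Miller–Rabin witness and 16817 is composite.
Base 8073: x_0 = 8073^1051 mod 16817 = 16651. x_0 is neither 1 nor 16816, so continue squaring. x_1 = 16651^2 mod 16817 = 10739. x_2 = 10739^2 mod 16817 = 11952. x_3 = 11952^2 mod 16817 = 6706. Reached i = s−1 = 3 without hitting −1: 8073 is a Miller–Rabin witness and 16817 is composite.
The smallest witness among the given bases is 3.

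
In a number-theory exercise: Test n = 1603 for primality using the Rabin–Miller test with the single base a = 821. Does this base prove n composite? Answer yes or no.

no

n − 1 = 1602 = 2^1 · 801, so s = 1 and d = 801.
x_0 = 821^801 mod 1603 = 1.
x_0 = 1, so 821 is not a witness.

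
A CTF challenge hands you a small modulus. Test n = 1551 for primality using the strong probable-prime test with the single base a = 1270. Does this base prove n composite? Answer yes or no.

n − 1 = 1550 = 2^1 · 775, so s = 1 and d = 775.
x_0 = 1270^775 mod 1551 = 1.
x_0 = 1, so 1270 is not a witness.

no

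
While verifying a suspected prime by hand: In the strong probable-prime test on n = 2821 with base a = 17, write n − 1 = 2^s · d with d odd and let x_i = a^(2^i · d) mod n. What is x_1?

n − 1 = 2820 = 2^2 · 705, so s = 2 and d = 705.
x_0 = 17^705 mod 2821 = 2820.
x_1 = 2820^2 mod 2821 = 1.

1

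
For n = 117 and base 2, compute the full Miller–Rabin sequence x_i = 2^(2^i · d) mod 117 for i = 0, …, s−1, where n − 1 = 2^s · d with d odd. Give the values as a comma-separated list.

32, 88

n − 1 = 116 = 2^2 · 29, so s = 2 and d = 29.
x_0 = 2^29 mod 117 = 32.
x_1 = 32^2 mod 117 = 88.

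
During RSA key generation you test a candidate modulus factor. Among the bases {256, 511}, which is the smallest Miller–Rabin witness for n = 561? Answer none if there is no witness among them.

none

n − 1 = 560 = 2^4 · 35, so s = 4 and d = 35.
Base 256: x_0 = 256^35 mod 561 = 1. x_0 = 1, so 256 is not a witness.
Base 511: x_0 = 511^35 mod 561 = 1. x_0 = 1, so 511 is not a witness.
No listed base is a witness for 561.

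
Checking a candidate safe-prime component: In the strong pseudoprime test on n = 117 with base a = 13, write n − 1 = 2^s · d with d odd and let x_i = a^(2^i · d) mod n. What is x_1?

n − 1 = 116 = 2^2 · 29, so s = 2 and d = 29.
x_0 = 13^29 mod 117 = 52.
x_1 = 52^2 mod 117 = 13.

13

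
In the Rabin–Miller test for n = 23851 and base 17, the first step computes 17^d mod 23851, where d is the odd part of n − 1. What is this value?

n − 1 = 23850 = 2^1 · 11925, so s = 1 and d = 11925.
17^11925 mod 23851 = 19958.

19958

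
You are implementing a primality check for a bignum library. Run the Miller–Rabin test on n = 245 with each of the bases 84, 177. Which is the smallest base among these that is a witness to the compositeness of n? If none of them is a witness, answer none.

n − 1 = 244 = 2^2 · 61, so s = 2 and d = 61.
Base 84: x_0 = 84^61 mod 245 = 49. x_0 is neither 1 nor 244, so continue squaring. x_1 = 49^2 mod 245 = 196. Reached i = s−1 = 1 without hitting −1: 84 is a Miller–Rabin witness and 245 is composite.
Base 177: x_0 = 177^61 mod 245 = 177. x_0 is neither 1 nor 244, so continue squaring. x_1 = 177^2 mod 245 = 214. Reached i = s−1 = 1 without hitting −1: 177 is a Miller–Rabin witness and 245 is composite.
The smallest witness among the given bases is 84.

84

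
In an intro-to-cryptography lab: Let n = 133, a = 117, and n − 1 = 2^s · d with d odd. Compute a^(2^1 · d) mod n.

n − 1 = 132 = 2^2 · 33, so s = 2 and d = 33.
x_0 = 117^33 mod 133 = 69.
x_1 = 69^2 mod 133 = 106.

106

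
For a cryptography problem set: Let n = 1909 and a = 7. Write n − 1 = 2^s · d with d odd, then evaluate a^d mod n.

n − 1 = 1908 = 2^2 · 477, so s = 2 and d = 477.
Repeated squaring mod 1909: 7^1 ≡ 7, 7^2 ≡ 49, 7^4 ≡ 492, 7^8 ≡ 1530, 7^16 ≡ 466, 7^32 ≡ 1439, 7^64 ≡ 1365, 7^128 ≡ 41, 7^256 ≡ 1681.
477 = 256 + 128 + 64 + 16 + 8 + 4 + 1, so 7^477 ≡ 1681·41·1365·466·1530·492·7 ≡ 1486 (mod 1909).

1486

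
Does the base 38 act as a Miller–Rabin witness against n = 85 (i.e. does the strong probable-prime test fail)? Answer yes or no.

n − 1 = 84 = 2^2 · 21, so s = 2 and d = 21.
x_0 = 38^21 mod 85 = 38.
x_0 is neither 1 nor 84, so continue squaring.
x_1 = 38^2 mod 85 = 84.
x_1 ≡ −1, so 38 is not a witness.

no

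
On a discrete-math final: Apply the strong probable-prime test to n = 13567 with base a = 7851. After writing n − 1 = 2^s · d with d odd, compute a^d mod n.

n − 1 = 13566 = 2^1 · 6783, so s = 1 and d = 6783.
By repeated squaring, 7851^6783 ≡ 1 (mod 13567).

1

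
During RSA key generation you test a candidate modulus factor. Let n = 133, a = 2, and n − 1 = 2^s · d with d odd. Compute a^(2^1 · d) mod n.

n − 1 = 132 = 2^2 · 33, so s = 2 and d = 33.
x_0 = 2^33 mod 133 = 50.
x_1 = 50^2 mod 133 = 106.

106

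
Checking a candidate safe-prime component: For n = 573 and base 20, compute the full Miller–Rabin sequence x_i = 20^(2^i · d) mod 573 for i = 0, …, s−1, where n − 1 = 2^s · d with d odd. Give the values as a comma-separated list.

n − 1 = 572 = 2^2 · 143, so s = 2 and d = 143.
x_0 = 20^143 mod 573 = 545.
x_1 = 545^2 mod 573 = 211.

545, 211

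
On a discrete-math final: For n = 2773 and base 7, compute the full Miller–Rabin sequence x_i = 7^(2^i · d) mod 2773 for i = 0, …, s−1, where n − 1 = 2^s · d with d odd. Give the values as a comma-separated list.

n − 1 = 2772 = 2^2 · 693, so s = 2 and d = 693.
x_0 = 7^693 mod 2773 = 2317.
x_1 = 2317^2 mod 2773 = 2734.

2317, 2734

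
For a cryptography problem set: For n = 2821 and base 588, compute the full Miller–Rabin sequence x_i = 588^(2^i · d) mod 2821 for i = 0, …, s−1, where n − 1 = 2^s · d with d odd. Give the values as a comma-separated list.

2107, 2016

n − 1 = 2820 = 2^2 · 705, so s = 2 and d = 705.
x_0 = 588^705 mod 2821 = 2107.
x_1 = 2107^2 mod 2821 = 2016.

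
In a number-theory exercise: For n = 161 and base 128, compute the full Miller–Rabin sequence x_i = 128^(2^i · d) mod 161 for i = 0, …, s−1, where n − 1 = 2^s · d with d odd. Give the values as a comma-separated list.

4, 16, 95, 9, 81

n − 1 = 160 = 2^5 · 5, so s = 5 and d = 5.
x_0 = 128^5 mod 161 = 4.
x_1 = 4^2 mod 161 = 16.
x_2 = 16^2 mod 161 = 95.
x_3 = 95^2 mod 161 = 9.
x_4 = 9^2 mod 161 = 81.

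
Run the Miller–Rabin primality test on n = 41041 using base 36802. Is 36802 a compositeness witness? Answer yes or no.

no

n − 1 = 41040 = 2^4 · 2565, so s = 4 and d = 2565.
Repeated squaring mod 41041: 36802^1 ≡ 36802, 36802^2 ≡ 34204, 36802^4 ≡ 39911, 36802^8 ≡ 4629, 36802^16 ≡ 4239, 36802^32 ≡ 34204, 36802^64 ≡ 39911, 36802^128 ≡ 4629, 36802^256 ≡ 4239, 36802^512 ≡ 34204, 36802^1024 ≡ 39911, 36802^2048 ≡ 4629.
2565 = 2048 + 512 + 4 + 1, so 36802^2565 ≡ 4629·34204·39911·36802 ≡ 41040 (mod 41041).
x_0 = 36802^2565 mod 41041 = 41040.
x_0 = 41040 ≡ −1, so 36802 is not a witness.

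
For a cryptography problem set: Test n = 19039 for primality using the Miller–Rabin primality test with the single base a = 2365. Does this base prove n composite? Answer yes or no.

n − 1 = 19038 = 2^1 · 9519, so s = 1 and d = 9519.
x_0 = 2365^9519 mod 19039 = 11804.
x_0 ∉ {1, 19038} and s = 1, so 2365 is a Miller–Rabin witness and 19039 is composite.

yes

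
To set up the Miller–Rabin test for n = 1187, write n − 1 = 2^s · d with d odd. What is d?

Halving: 1186 → 593; 593 is odd.
So 1186 = 2^1 · 593.

593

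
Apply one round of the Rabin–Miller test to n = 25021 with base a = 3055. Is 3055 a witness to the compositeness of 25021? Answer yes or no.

no

n − 1 = 25020 = 2^2 · 6255, so s = 2 and d = 6255.
x_0 = 3055^6255 mod 25021 = 25020.
x_0 = 25020 ≡ −1, so 3055 is not a witness.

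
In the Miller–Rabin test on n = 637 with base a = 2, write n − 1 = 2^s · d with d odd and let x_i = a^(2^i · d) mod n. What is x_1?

155

n − 1 = 636 = 2^2 · 159, so s = 2 and d = 159.
x_0 = 2^159 mod 637 = 372.
x_1 = 372^2 mod 637 = 155.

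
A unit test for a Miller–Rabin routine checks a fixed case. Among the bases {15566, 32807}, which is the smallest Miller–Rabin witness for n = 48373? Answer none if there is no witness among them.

n − 1 = 48372 = 2^2 · 12093, so s = 2 and d = 12093.
Base 15566: x_0 = 15566^12093 mod 48373 = 15566. x_0 is neither 1 nor 48372, so continue squaring. x_1 = 15566^2 mod 48373 = 48372. x_1 ≡ −1, so 15566 is not a witness.
Base 32807: x_0 = 32807^12093 mod 48373 = 32807. x_0 is neither 1 nor 48372, so continue squaring. x_1 = 32807^2 mod 48373 = 48372. x_1 ≡ −1, so 32807 is not a witness.
No listed base is a witness for 48373.

none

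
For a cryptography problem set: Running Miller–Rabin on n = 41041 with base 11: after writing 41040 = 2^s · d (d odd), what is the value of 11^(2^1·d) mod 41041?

7799

n − 1 = 41040 = 2^4 · 2565, so s = 4 and d = 2565.
Repeated squaring mod 41041: 11^1 ≡ 11, 11^2 ≡ 121, 11^4 ≡ 14641, 11^8 ≡ 1738, 11^16 ≡ 24651, 11^32 ≡ 18755, 11^64 ≡ 28655, 11^128 ≡ 1738, 11^256 ≡ 24651, 11^512 ≡ 18755, 11^1024 ≡ 28655, 11^2048 ≡ 1738.
2565 = 2048 + 512 + 4 + 1, so 11^2565 ≡ 1738·18755·14641·11 ≡ 4103 (mod 41041).
x_0 = 4103.
x_1 = 4103^2 mod 41041 = 7799.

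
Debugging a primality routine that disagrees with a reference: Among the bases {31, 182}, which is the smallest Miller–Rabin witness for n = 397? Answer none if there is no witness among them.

n − 1 = 396 = 2^2 · 99, so s = 2 and d = 99.
Base 31: x_0 = 31^99 mod 397 = 1. x_0 = 1, so 31 is not a witness.
Base 182: x_0 = 182^99 mod 397 = 334. x_0 is neither 1 nor 396, so continue squaring. x_1 = 334^2 mod 397 = 396. x_1 ≡ −1, so 182 is not a witness.
No listed base is a witness for 397.

none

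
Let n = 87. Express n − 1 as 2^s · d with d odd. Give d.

Halving: 86 → 43; 43 is odd.
So 86 = 2^1 · 43.

43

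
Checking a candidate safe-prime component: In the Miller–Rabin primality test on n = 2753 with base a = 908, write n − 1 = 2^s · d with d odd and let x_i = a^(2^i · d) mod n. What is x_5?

n − 1 = 2752 = 2^6 · 43, so s = 6 and d = 43.
x_0 = 908^43 mod 2753 = 2578.
x_1 = 2578^2 mod 2753 = 342.
x_2 = 342^2 mod 2753 = 1338.
x_3 = 1338^2 mod 2753 = 794.
x_4 = 794^2 mod 2753 = 2752.
x_5 = 2752^2 mod 2753 = 1.

1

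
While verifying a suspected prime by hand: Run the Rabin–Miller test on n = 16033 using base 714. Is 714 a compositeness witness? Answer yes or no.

n − 1 = 16032 = 2^5 · 501, so s = 5 and d = 501.
x_0 = 714^501 mod 16033 = 6915.
x_0 is neither 1 nor 16032, so continue squaring.
x_1 = 6915^2 mod 16033 = 6819.
x_2 = 6819^2 mod 16033 = 3061.
x_3 = 3061^2 mod 16033 = 6449.
x_4 = 6449^2 mod 16033 = 16032.
x_4 ≡ −1, so 714 is not a witness.

no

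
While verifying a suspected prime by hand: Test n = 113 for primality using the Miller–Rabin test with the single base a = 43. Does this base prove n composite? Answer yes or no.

no

n − 1 = 112 = 2^4 · 7, so s = 4 and d = 7.
x_0 = 43^7 mod 113 = 65.
x_0 is neither 1 nor 112, so continue squaring.
x_1 = 65^2 mod 113 = 44.
x_2 = 44^2 mod 113 = 15.
x_3 = 15^2 mod 113 = 112.
x_3 ≡ −1, so 43 is not a witness.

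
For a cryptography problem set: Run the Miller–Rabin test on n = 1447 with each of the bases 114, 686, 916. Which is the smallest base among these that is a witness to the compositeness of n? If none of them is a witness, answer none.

none

n − 1 = 1446 = 2^1 · 723, so s = 1 and d = 723.
Base 114: x_0 = 114^723 mod 1447 = 1446. x_0 = 1446 ≡ −1, so 114 is not a witness.
Base 686: x_0 = 686^723 mod 1447 = 1. x_0 = 1, so 686 is not a witness.
Base 916: x_0 = 916^723 mod 1447 = 1446. x_0 = 1446 ≡ −1, so 916 is not a witness.
No listed base is a witness for 1447.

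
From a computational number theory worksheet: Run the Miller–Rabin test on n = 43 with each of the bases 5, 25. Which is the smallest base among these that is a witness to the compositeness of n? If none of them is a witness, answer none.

none

n − 1 = 42 = 2^1 · 21, so s = 1 and d = 21.
Base 5: x_0 = 5^21 mod 43 = 42. x_0 = 42 ≡ −1, so 5 is not a witness.
Base 25: x_0 = 25^21 mod 43 = 1. x_0 = 1, so 25 is not a witness.
No listed base is a witness for 43.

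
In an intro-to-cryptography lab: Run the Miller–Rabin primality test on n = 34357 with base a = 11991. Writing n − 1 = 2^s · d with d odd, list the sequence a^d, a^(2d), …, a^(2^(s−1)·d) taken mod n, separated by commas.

n − 1 = 34356 = 2^2 · 8589, so s = 2 and d = 8589.
x_0 = 11991^8589 mod 34357 = 18489.
x_1 = 18489^2 mod 34357 = 25328.

18489, 25328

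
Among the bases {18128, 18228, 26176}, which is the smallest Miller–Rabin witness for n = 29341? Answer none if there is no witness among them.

none

n − 1 = 29340 = 2^2 · 7335, so s = 2 and d = 7335.
Base 18128: x_0 = 18128^7335 mod 29341 = 7431. x_0 is neither 1 nor 29340, so continue squaring. x_1 = 7431^2 mod 29341 = 29340. x_1 ≡ −1, so 18128 is not a witness.
Base 18228: x_0 = 18228^7335 mod 29341 = 26424. x_0 is neither 1 nor 29340, so continue squaring. x_1 = 26424^2 mod 29341 = 29340. x_1 ≡ −1, so 18228 is not a witness.
Base 26176: x_0 = 26176^7335 mod 29341 = 13980. x_0 is neither 1 nor 29340, so continue squaring. x_1 = 13980^2 mod 29341 = 29340. x_1 ≡ −1, so 26176 is not a witness.
No listed base is a witness for 29341.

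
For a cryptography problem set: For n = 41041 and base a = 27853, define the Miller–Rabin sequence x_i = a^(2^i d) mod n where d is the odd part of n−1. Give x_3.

29316

n − 1 = 41040 = 2^4 · 2565, so s = 4 and d = 2565.
x_0 = 27853^2565 mod 41041 = 13762.
x_1 = 13762^2 mod 41041 = 29470.
x_2 = 29470^2 mod 41041 = 12299.
x_3 = 12299^2 mod 41041 = 29316.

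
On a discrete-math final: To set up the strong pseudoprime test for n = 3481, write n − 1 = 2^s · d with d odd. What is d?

435

Halving: 3480 → 1740 → 870 → 435; 435 is odd.
So 3480 = 2^3 · 435.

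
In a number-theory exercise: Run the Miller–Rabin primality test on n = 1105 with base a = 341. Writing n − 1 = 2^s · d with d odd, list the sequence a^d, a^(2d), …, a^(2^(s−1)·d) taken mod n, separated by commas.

1, 1, 1, 1

n − 1 = 1104 = 2^4 · 69, so s = 4 and d = 69.
x_0 = 341^69 mod 1105 = 1.
x_1 = 1^2 mod 1105 = 1.
x_2 = 1^2 mod 1105 = 1.
x_3 = 1^2 mod 1105 = 1.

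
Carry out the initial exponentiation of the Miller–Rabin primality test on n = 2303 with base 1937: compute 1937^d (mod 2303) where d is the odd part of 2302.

1984

n − 1 = 2302 = 2^1 · 1151, so s = 1 and d = 1151.
Repeated squaring mod 2303: 1937^1 ≡ 1937, 1937^2 ≡ 382, 1937^4 ≡ 835, 1937^8 ≡ 1719, 1937^16 ≡ 212, 1937^32 ≡ 1187, 1937^64 ≡ 1836, 1937^128 ≡ 1607, 1937^256 ≡ 786, 1937^512 ≡ 592, 1937^1024 ≡ 408.
1151 = 1024 + 64 + 32 + 16 + 8 + 4 + 2 + 1, so 1937^1151 ≡ 408·1836·1187·212·1719·835·382·1937 ≡ 1984 (mod 2303).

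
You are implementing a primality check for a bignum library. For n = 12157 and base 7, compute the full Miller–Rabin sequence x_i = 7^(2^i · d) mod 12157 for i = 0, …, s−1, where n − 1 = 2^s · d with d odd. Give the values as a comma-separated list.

11451, 12156

n − 1 = 12156 = 2^2 · 3039, so s = 2 and d = 3039.
x_0 = 7^3039 mod 12157 = 11451.
x_1 = 11451^2 mod 12157 = 12156.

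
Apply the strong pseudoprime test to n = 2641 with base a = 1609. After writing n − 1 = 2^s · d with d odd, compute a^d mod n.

n − 1 = 2640 = 2^4 · 165, so s = 4 and d = 165.
1609^165 mod 2641 = 2121.

2121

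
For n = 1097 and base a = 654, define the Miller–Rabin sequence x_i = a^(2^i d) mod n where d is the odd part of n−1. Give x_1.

341

n − 1 = 1096 = 2^3 · 137, so s = 3 and d = 137.
Repeated squaring mod 1097: 654^1 ≡ 654, 654^2 ≡ 983, 654^4 ≡ 929, 654^8 ≡ 799, 654^16 ≡ 1044, 654^32 ≡ 615, 654^64 ≡ 857, 654^128 ≡ 556.
137 = 128 + 8 + 1, so 654^137 ≡ 556·799·654 ≡ 611 (mod 1097).
x_0 = 611.
x_1 = 611^2 mod 1097 = 341.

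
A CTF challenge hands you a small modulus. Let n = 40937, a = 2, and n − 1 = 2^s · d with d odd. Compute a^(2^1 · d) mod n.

12009

n − 1 = 40936 = 2^3 · 5117, so s = 3 and d = 5117.
x_0 = 2^5117 mod 40937 = 1202.
x_1 = 1202^2 mod 40937 = 12009.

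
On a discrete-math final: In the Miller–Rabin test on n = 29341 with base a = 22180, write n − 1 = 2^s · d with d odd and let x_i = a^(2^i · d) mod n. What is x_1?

29340

n − 1 = 29340 = 2^2 · 7335, so s = 2 and d = 7335.
x_0 = 22180^7335 mod 29341 = 7431.
x_1 = 7431^2 mod 29341 = 29340.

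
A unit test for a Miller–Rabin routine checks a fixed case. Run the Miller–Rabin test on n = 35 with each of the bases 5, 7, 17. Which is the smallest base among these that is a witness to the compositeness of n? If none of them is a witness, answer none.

5

n − 1 = 34 = 2^1 · 17, so s = 1 and d = 17.
Base 5: x_0 = 5^17 mod 35 = 10. x_0 ∉ {1, 34} and s = 1, so 5 is a Miller–Rabin witness and 35 is composite.
Base 7: x_0 = 7^17 mod 35 = 7. x_0 ∉ {1, 34} and s = 1, so 7 is a Miller–Rabin witness and 35 is composite.
Base 17: x_0 = 17^17 mod 35 = 12. x_0 ∉ {1, 34} and s = 1, so 17 is a Miller–Rabin witness and 35 is composite.
The smallest witness among the given bases is 5.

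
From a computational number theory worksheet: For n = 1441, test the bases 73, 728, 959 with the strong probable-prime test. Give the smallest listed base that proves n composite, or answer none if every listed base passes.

n − 1 = 1440 = 2^5 · 45, so s = 5 and d = 45.
Base 73: x_0 = 73^45 mod 1441 = 1440. x_0 = 1440 ≡ −1, so 73 is not a witness.
Base 728: x_0 = 728^45 mod 1441 = 1440. x_0 = 1440 ≡ −1, so 728 is not a witness.
Base 959: x_0 = 959^45 mod 1441 = 1440. x_0 = 1440 ≡ −1, so 959 is not a witness.
No listed base is a witness for 1441.

none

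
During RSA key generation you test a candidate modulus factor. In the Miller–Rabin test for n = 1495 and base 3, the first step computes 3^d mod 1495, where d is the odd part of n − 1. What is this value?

1457

n − 1 = 1494 = 2^1 · 747, so s = 1 and d = 747.
By repeated squaring, 3^747 ≡ 1457 (mod 1495).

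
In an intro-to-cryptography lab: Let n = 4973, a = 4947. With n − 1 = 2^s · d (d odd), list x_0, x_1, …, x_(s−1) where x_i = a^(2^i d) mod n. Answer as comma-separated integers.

1, 1

n − 1 = 4972 = 2^2 · 1243, so s = 2 and d = 1243.
x_0 = 4947^1243 mod 4973 = 1.
x_1 = 1^2 mod 4973 = 1.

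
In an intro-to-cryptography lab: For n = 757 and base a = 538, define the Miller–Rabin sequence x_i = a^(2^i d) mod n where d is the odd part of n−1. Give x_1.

n − 1 = 756 = 2^2 · 189, so s = 2 and d = 189.
x_0 = 538^189 mod 757 = 1.
x_1 = 1^2 mod 757 = 1.

1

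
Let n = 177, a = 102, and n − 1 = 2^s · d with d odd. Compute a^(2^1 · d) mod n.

57

n − 1 = 176 = 2^4 · 11, so s = 4 and d = 11.
x_0 = 102^11 mod 177 = 141.
x_1 = 141^2 mod 177 = 57.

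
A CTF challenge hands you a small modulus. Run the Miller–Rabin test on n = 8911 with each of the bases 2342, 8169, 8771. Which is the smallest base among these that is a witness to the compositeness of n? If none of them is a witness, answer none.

n − 1 = 8910 = 2^1 · 4455, so s = 1 and d = 4455.
Base 2342: x_0 = 2342^4455 mod 8911 = 1. x_0 = 1, so 2342 is not a witness.
Base 8169: x_0 = 8169^4455 mod 8911 = 7371. x_0 ∉ {1, 8910} and s = 1, so 8169 is a Miller–Rabin witness and 8911 is composite.
Base 8771: x_0 = 8771^4455 mod 8911 = 7637. x_0 ∉ {1, 8910} and s = 1, so 8771 is a Miller–Rabin witness and 8911 is composite.
The smallest witness among the given bases is 8169.

8169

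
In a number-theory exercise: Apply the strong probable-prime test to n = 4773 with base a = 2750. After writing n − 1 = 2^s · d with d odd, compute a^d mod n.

n − 1 = 4772 = 2^2 · 1193, so s = 2 and d = 1193.
2750^1193 mod 4773 = 2486.

2486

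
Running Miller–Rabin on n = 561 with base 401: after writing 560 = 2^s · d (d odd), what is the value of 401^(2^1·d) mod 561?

298

n − 1 = 560 = 2^4 · 35, so s = 4 and d = 35.
x_0 = 401^35 mod 561 = 320.
x_1 = 320^2 mod 561 = 298.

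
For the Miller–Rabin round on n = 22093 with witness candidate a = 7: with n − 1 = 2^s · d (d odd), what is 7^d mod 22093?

n − 1 = 22092 = 2^2 · 5523, so s = 2 and d = 5523.
7^5523 mod 22093 = 22092.

22092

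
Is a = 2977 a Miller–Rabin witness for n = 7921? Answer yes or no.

no

n − 1 = 7920 = 2^4 · 495, so s = 4 and d = 495.
x_0 = 2977^495 mod 7921 = 4060.
x_0 is neither 1 nor 7920, so continue squaring.
x_1 = 4060^2 mod 7921 = 7920.
x_1 ≡ −1, so 2977 is not a witness.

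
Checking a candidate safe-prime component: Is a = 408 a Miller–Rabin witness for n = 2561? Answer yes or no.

no

n − 1 = 2560 = 2^9 · 5, so s = 9 and d = 5.
x_0 = 408^5 mod 2561 = 408.
x_0 is neither 1 nor 2560, so continue squaring.
x_1 = 408^2 mod 2561 = 2560.
x_1 ≡ −1, so 408 is not a witness.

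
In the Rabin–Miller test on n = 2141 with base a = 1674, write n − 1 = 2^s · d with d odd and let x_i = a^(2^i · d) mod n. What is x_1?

n − 1 = 2140 = 2^2 · 535, so s = 2 and d = 535.
x_0 = 1674^535 mod 2141 = 1.
x_1 = 1^2 mod 2141 = 1.

1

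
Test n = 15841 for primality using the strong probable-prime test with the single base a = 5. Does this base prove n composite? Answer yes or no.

yes

n − 1 = 15840 = 2^5 · 495, so s = 5 and d = 495.
x_0 = 5^495 mod 15841 = 3380.
x_0 is neither 1 nor 15840, so continue squaring.
x_1 = 3380^2 mod 15841 = 3039.
x_2 = 3039^2 mod 15841 = 218.
x_3 = 218^2 mod 15841 = 1.
x_3 = 1 but x_2 ≠ ±1, a nontrivial square root of 1 — 5 is a witness and 15841 is composite.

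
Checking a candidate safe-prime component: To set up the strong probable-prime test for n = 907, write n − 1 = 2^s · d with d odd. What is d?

Halving: 906 → 453; 453 is odd.
So 906 = 2^1 · 453.

453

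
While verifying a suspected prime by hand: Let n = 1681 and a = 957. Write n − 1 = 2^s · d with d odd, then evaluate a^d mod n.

301

n − 1 = 1680 = 2^4 · 105, so s = 4 and d = 105.
957^105 mod 1681 = 301.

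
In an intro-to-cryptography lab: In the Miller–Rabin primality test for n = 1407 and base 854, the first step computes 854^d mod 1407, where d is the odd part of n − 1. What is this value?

n − 1 = 1406 = 2^1 · 703, so s = 1 and d = 703.
Repeated squaring mod 1407: 854^1 ≡ 854, 854^2 ≡ 490, 854^4 ≡ 910, 854^8 ≡ 784, 854^16 ≡ 1204, 854^32 ≡ 406, 854^64 ≡ 217, 854^128 ≡ 658, 854^256 ≡ 1015, 854^512 ≡ 301.
703 = 512 + 128 + 32 + 16 + 8 + 4 + 2 + 1, so 854^703 ≡ 301·658·406·1204·784·910·490·854 ≡ 1358 (mod 1407).

1358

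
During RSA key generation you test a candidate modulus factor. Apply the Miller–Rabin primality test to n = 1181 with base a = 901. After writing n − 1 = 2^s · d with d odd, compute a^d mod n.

n − 1 = 1180 = 2^2 · 295, so s = 2 and d = 295.
901^295 mod 1181 = 1180.

1180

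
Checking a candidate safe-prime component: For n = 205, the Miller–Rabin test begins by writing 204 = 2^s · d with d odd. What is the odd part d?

Halving: 204 → 102 → 51; 51 is odd.
So 204 = 2^2 · 51.

51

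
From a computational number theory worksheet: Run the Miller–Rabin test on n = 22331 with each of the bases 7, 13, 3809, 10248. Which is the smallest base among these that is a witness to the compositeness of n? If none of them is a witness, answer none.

7

n − 1 = 22330 = 2^1 · 11165, so s = 1 and d = 11165.
Base 7: x_0 = 7^11165 mod 22331 = 21655. x_0 ∉ {1, 22330} and s = 1, so 7 is a Miller–Rabin witness and 22331 is composite.
Base 13: x_0 = 13^11165 mod 22331 = 6618. x_0 ∉ {1, 22330} and s = 1, so 13 is a Miller–Rabin witness and 22331 is composite.
Base 3809: x_0 = 3809^11165 mod 22331 = 21321. x_0 ∉ {1, 22330} and s = 1, so 3809 is a Miller–Rabin witness and 22331 is composite.
Base 10248: x_0 = 10248^11165 mod 22331 = 11183. x_0 ∉ {1, 22330} and s = 1, so 10248 is a Miller–Rabin witness and 22331 is composite.
The smallest witness among the given bases is 7.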